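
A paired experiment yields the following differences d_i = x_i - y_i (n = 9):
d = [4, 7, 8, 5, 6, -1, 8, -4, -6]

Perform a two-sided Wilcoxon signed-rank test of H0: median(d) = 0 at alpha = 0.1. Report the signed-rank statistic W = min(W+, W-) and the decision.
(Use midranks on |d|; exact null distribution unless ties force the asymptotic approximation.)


Step 1: Drop any zero differences (none here) and take |d_i|.
|d| = [4, 7, 8, 5, 6, 1, 8, 4, 6]
Step 2: Midrank |d_i| (ties get averaged ranks).
ranks: |4|->2.5, |7|->7, |8|->8.5, |5|->4, |6|->5.5, |1|->1, |8|->8.5, |4|->2.5, |6|->5.5
Step 3: Attach original signs; sum ranks with positive sign and with negative sign.
W+ = 2.5 + 7 + 8.5 + 4 + 5.5 + 8.5 = 36
W- = 1 + 2.5 + 5.5 = 9
(Check: W+ + W- = 45 should equal n(n+1)/2 = 45.)
Step 4: Test statistic W = min(W+, W-) = 9.
Step 5: Ties in |d|, so use the tie-corrected normal approximation.
        E[W] = n(n+1)/4 = 9*10/4 = 22.5.
        Tie groups: |d|=4 (t=2), |d|=6 (t=2), |d|=8 (t=2); sum(t^3 - t) = 18.
        Var[W] = n(n+1)(2n+1)/24 - sum(t^3-t)/48 = 1710/24 - 18/48 = 70.875.
        z = (W - E[W]) / sqrt(Var[W]) = (9 - 22.5) / 8.4187 = -1.6036.
        Two-sided p = 2*Phi(z) = 0.108809.
Step 6: alpha = 0.1. fail to reject H0.

W+ = 36, W- = 9, W = min = 9, p = 0.108809, fail to reject H0.


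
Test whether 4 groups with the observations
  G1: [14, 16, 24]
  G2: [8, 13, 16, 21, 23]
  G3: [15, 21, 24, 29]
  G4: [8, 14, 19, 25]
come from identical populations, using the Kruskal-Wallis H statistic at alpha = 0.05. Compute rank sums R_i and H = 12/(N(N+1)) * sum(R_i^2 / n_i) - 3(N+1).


Step 1: Combine all N = 16 observations and assign midranks.
sorted (value, group, rank): (8,G2,1.5), (8,G4,1.5), (13,G2,3), (14,G1,4.5), (14,G4,4.5), (15,G3,6), (16,G1,7.5), (16,G2,7.5), (19,G4,9), (21,G2,10.5), (21,G3,10.5), (23,G2,12), (24,G1,13.5), (24,G3,13.5), (25,G4,15), (29,G3,16)
Step 2: Sum ranks within each group.
R_1 = 25.5 (n_1 = 3)
R_2 = 34.5 (n_2 = 5)
R_3 = 46 (n_3 = 4)
R_4 = 30 (n_4 = 4)
Step 3: H = 12/(N(N+1)) * sum(R_i^2/n_i) - 3(N+1)
     = 12/(16*17) * (25.5^2/3 + 34.5^2/5 + 46^2/4 + 30^2/4) - 3*17
     = 0.044118 * 1208.8 - 51
     = 2.329412.
Step 4: Ties present; correction factor C = 1 - 30/(16^3 - 16) = 0.992647. Corrected H = 2.329412 / 0.992647 = 2.346667.
Step 5: Under H0, H ~ chi^2(3); p-value = 0.503640.
Step 6: alpha = 0.05. fail to reject H0.

H = 2.3467, df = 3, p = 0.503640, fail to reject H0.


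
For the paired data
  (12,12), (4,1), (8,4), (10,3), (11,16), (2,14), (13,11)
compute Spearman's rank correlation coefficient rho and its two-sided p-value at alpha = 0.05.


Step 1: Rank x and y separately (midranks; no ties here).
rank(x): 12->6, 4->2, 8->3, 10->4, 11->5, 2->1, 13->7
rank(y): 12->5, 1->1, 4->3, 3->2, 16->7, 14->6, 11->4
Step 2: d_i = R_x(i) - R_y(i); compute d_i^2.
  (6-5)^2=1, (2-1)^2=1, (3-3)^2=0, (4-2)^2=4, (5-7)^2=4, (1-6)^2=25, (7-4)^2=9
sum(d^2) = 44.
Step 3: rho = 1 - 6*44 / (7*(7^2 - 1)) = 1 - 264/336 = 0.214286.
Step 4: Under H0, t = rho * sqrt((n-2)/(1-rho^2)) = 0.4906 ~ t(5).
Step 5: Two-sided p-value from the t-distribution with 5 df = 0.644512.
Step 6: alpha = 0.05. fail to reject H0.

rho = 0.2143, p = 0.644512, fail to reject H0 at alpha = 0.05.


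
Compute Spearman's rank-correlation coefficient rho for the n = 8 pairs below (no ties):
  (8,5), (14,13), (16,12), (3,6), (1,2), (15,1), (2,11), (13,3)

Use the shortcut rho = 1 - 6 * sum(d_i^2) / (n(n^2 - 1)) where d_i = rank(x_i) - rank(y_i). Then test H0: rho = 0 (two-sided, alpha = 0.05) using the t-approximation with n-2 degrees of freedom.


Step 1: Rank x and y separately (midranks; no ties here).
rank(x): 8->4, 14->6, 16->8, 3->3, 1->1, 15->7, 2->2, 13->5
rank(y): 5->4, 13->8, 12->7, 6->5, 2->2, 1->1, 11->6, 3->3
Step 2: d_i = R_x(i) - R_y(i); compute d_i^2.
  (4-4)^2=0, (6-8)^2=4, (8-7)^2=1, (3-5)^2=4, (1-2)^2=1, (7-1)^2=36, (2-6)^2=16, (5-3)^2=4
sum(d^2) = 66.
Step 3: rho = 1 - 6*66 / (8*(8^2 - 1)) = 1 - 396/504 = 0.214286.
Step 4: Under H0, t = rho * sqrt((n-2)/(1-rho^2)) = 0.5374 ~ t(6).
Step 5: Two-sided p-value from the t-distribution with 6 df = 0.610344.
Step 6: alpha = 0.05. fail to reject H0.

rho = 0.2143, p = 0.610344, fail to reject H0 at alpha = 0.05.


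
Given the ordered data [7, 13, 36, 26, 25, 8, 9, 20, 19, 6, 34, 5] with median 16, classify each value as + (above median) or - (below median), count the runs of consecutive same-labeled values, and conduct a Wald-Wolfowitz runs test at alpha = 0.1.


Step 1: Compute median = 16; label A = above, B = below.
Labels in order: BBAAABBAABAB  (n_A = 6, n_B = 6)
Step 2: Count runs R = 7.
Step 3: Under H0 (random ordering), E[R] = 2*n_A*n_B/(n_A+n_B) + 1 = 2*6*6/12 + 1 = 7.0000.
        Var[R] = 2*n_A*n_B*(2*n_A*n_B - n_A - n_B) / ((n_A+n_B)^2 * (n_A+n_B-1)) = 4320/1584 = 2.7273.
        SD[R] = 1.6514.
Step 4: R = E[R], so z = 0 with no continuity correction.
Step 5: Two-sided p-value via normal approximation = 2*(1 - Phi(|z|)) = 1.000000.
Step 6: alpha = 0.1. fail to reject H0.

R = 7, z = 0.0000, p = 1.000000, fail to reject H0.


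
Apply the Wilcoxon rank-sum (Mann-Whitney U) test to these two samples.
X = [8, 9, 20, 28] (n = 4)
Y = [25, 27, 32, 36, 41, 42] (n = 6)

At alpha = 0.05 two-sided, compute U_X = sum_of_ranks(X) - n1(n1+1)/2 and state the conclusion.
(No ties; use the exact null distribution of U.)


Step 1: Combine and sort all 10 observations; assign midranks.
sorted (value, group): (8,X), (9,X), (20,X), (25,Y), (27,Y), (28,X), (32,Y), (36,Y), (41,Y), (42,Y)
ranks: 8->1, 9->2, 20->3, 25->4, 27->5, 28->6, 32->7, 36->8, 41->9, 42->10
Step 2: Rank sum for X: R1 = 1 + 2 + 3 + 6 = 12.
Step 3: U_X = R1 - n1(n1+1)/2 = 12 - 4*5/2 = 12 - 10 = 2.
       U_Y = n1*n2 - U_X = 24 - 2 = 22.
Step 4: No ties, so the exact null distribution of U (based on enumerating the C(10,4) = 210 equally likely rank assignments) gives the two-sided p-value.
Step 5: p-value = 0.038095; compare to alpha = 0.05. reject H0.

U_X = 2, p = 0.038095, reject H0 at alpha = 0.05.


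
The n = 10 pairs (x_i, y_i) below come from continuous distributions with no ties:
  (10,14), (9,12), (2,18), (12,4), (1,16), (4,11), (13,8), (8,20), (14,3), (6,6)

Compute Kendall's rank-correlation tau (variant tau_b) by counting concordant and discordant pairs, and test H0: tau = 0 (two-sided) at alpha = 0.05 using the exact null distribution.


Step 1: Enumerate the 45 unordered pairs (i,j) with i<j and classify each by sign(x_j-x_i) * sign(y_j-y_i).
  (1,2):dx=-1,dy=-2->C; (1,3):dx=-8,dy=+4->D; (1,4):dx=+2,dy=-10->D; (1,5):dx=-9,dy=+2->D
  (1,6):dx=-6,dy=-3->C; (1,7):dx=+3,dy=-6->D; (1,8):dx=-2,dy=+6->D; (1,9):dx=+4,dy=-11->D
  (1,10):dx=-4,dy=-8->C; (2,3):dx=-7,dy=+6->D; (2,4):dx=+3,dy=-8->D; (2,5):dx=-8,dy=+4->D
  (2,6):dx=-5,dy=-1->C; (2,7):dx=+4,dy=-4->D; (2,8):dx=-1,dy=+8->D; (2,9):dx=+5,dy=-9->D
  (2,10):dx=-3,dy=-6->C; (3,4):dx=+10,dy=-14->D; (3,5):dx=-1,dy=-2->C; (3,6):dx=+2,dy=-7->D
  (3,7):dx=+11,dy=-10->D; (3,8):dx=+6,dy=+2->C; (3,9):dx=+12,dy=-15->D; (3,10):dx=+4,dy=-12->D
  (4,5):dx=-11,dy=+12->D; (4,6):dx=-8,dy=+7->D; (4,7):dx=+1,dy=+4->C; (4,8):dx=-4,dy=+16->D
  (4,9):dx=+2,dy=-1->D; (4,10):dx=-6,dy=+2->D; (5,6):dx=+3,dy=-5->D; (5,7):dx=+12,dy=-8->D
  (5,8):dx=+7,dy=+4->C; (5,9):dx=+13,dy=-13->D; (5,10):dx=+5,dy=-10->D; (6,7):dx=+9,dy=-3->D
  (6,8):dx=+4,dy=+9->C; (6,9):dx=+10,dy=-8->D; (6,10):dx=+2,dy=-5->D; (7,8):dx=-5,dy=+12->D
  (7,9):dx=+1,dy=-5->D; (7,10):dx=-7,dy=-2->C; (8,9):dx=+6,dy=-17->D; (8,10):dx=-2,dy=-14->C
  (9,10):dx=-8,dy=+3->D
Step 2: C = 12, D = 33, total pairs = 45.
Step 3: tau = (C - D)/(n(n-1)/2) = (12 - 33)/45 = -0.466667.
Step 4: Exact two-sided p-value (enumerate n! = 3628800 permutations of y under H0): p = 0.072550.
Step 5: alpha = 0.05. fail to reject H0.

tau_b = -0.4667 (C=12, D=33), p = 0.072550, fail to reject H0.


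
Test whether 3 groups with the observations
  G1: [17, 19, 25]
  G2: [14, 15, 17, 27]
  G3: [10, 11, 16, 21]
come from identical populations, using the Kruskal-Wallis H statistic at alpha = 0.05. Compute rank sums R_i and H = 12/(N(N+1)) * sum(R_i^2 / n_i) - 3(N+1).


Step 1: Combine all N = 11 observations and assign midranks.
sorted (value, group, rank): (10,G3,1), (11,G3,2), (14,G2,3), (15,G2,4), (16,G3,5), (17,G1,6.5), (17,G2,6.5), (19,G1,8), (21,G3,9), (25,G1,10), (27,G2,11)
Step 2: Sum ranks within each group.
R_1 = 24.5 (n_1 = 3)
R_2 = 24.5 (n_2 = 4)
R_3 = 17 (n_3 = 4)
Step 3: H = 12/(N(N+1)) * sum(R_i^2/n_i) - 3(N+1)
     = 12/(11*12) * (24.5^2/3 + 24.5^2/4 + 17^2/4) - 3*12
     = 0.090909 * 422.396 - 36
     = 2.399621.
Step 4: Ties present; correction factor C = 1 - 6/(11^3 - 11) = 0.995455. Corrected H = 2.399621 / 0.995455 = 2.410578.
Step 5: Under H0, H ~ chi^2(2); p-value = 0.299605.
Step 6: alpha = 0.05. fail to reject H0.

H = 2.4106, df = 2, p = 0.299605, fail to reject H0.


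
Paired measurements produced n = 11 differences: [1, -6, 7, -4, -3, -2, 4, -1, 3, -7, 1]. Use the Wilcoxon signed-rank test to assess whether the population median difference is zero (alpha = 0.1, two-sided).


Step 1: Drop any zero differences (none here) and take |d_i|.
|d| = [1, 6, 7, 4, 3, 2, 4, 1, 3, 7, 1]
Step 2: Midrank |d_i| (ties get averaged ranks).
ranks: |1|->2, |6|->9, |7|->10.5, |4|->7.5, |3|->5.5, |2|->4, |4|->7.5, |1|->2, |3|->5.5, |7|->10.5, |1|->2
Step 3: Attach original signs; sum ranks with positive sign and with negative sign.
W+ = 2 + 10.5 + 7.5 + 5.5 + 2 = 27.5
W- = 9 + 7.5 + 5.5 + 4 + 2 + 10.5 = 38.5
(Check: W+ + W- = 66 should equal n(n+1)/2 = 66.)
Step 4: Test statistic W = min(W+, W-) = 27.5.
Step 5: Ties in |d|, so use the tie-corrected normal approximation.
        E[W] = n(n+1)/4 = 11*12/4 = 33.
        Tie groups: |d|=1 (t=3), |d|=3 (t=2), |d|=4 (t=2), |d|=7 (t=2); sum(t^3 - t) = 42.
        Var[W] = n(n+1)(2n+1)/24 - sum(t^3-t)/48 = 3036/24 - 42/48 = 125.625.
        z = (W - E[W]) / sqrt(Var[W]) = (27.5 - 33) / 11.2083 = -0.4907.
        Two-sided p = 2*Phi(z) = 0.623632.
Step 6: alpha = 0.1. fail to reject H0.

W+ = 27.5, W- = 38.5, W = min = 27.5, p = 0.623632, fail to reject H0.


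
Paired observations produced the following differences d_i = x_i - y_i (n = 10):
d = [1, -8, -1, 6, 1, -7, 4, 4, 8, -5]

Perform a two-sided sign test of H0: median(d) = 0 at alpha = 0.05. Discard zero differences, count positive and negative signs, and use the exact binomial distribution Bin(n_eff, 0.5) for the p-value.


Step 1: Discard zero differences. Original n = 10; n_eff = number of nonzero differences = 10.
Nonzero differences (with sign): +1, -8, -1, +6, +1, -7, +4, +4, +8, -5
Step 2: Count signs: positive = 6, negative = 4.
Step 3: Under H0: P(positive) = 0.5, so the number of positives S ~ Bin(10, 0.5).
Step 4: Two-sided exact p-value = sum of Bin(10,0.5) probabilities at or below the observed probability = 0.753906.
Step 5: alpha = 0.05. fail to reject H0.

n_eff = 10, pos = 6, neg = 4, p = 0.753906, fail to reject H0.


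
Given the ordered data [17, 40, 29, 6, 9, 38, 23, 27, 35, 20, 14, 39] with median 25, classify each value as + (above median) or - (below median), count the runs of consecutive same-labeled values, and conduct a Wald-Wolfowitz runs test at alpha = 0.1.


Step 1: Compute median = 25; label A = above, B = below.
Labels in order: BAABBABAABBA  (n_A = 6, n_B = 6)
Step 2: Count runs R = 8.
Step 3: Under H0 (random ordering), E[R] = 2*n_A*n_B/(n_A+n_B) + 1 = 2*6*6/12 + 1 = 7.0000.
        Var[R] = 2*n_A*n_B*(2*n_A*n_B - n_A - n_B) / ((n_A+n_B)^2 * (n_A+n_B-1)) = 4320/1584 = 2.7273.
        SD[R] = 1.6514.
Step 4: Continuity-corrected z = (R - 0.5 - E[R]) / SD[R] = (8 - 0.5 - 7.0000) / 1.6514 = 0.3028.
Step 5: Two-sided p-value via normal approximation = 2*(1 - Phi(|z|)) = 0.762069.
Step 6: alpha = 0.1. fail to reject H0.

R = 8, z = 0.3028, p = 0.762069, fail to reject H0.


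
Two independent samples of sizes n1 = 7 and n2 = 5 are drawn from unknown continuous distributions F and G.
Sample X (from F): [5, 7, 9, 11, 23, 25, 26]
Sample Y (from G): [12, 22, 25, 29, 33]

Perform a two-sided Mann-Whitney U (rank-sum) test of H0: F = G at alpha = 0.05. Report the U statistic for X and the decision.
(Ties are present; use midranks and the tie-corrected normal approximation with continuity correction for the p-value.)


Step 1: Combine and sort all 12 observations; assign midranks.
sorted (value, group): (5,X), (7,X), (9,X), (11,X), (12,Y), (22,Y), (23,X), (25,X), (25,Y), (26,X), (29,Y), (33,Y)
ranks: 5->1, 7->2, 9->3, 11->4, 12->5, 22->6, 23->7, 25->8.5, 25->8.5, 26->10, 29->11, 33->12
Step 2: Rank sum for X: R1 = 1 + 2 + 3 + 4 + 7 + 8.5 + 10 = 35.5.
Step 3: U_X = R1 - n1(n1+1)/2 = 35.5 - 7*8/2 = 35.5 - 28 = 7.5.
       U_Y = n1*n2 - U_X = 35 - 7.5 = 27.5.
Step 4: Ties are present, so use the tie-corrected normal approximation (with continuity correction) for the p-value.
Step 5: p-value = 0.122225; compare to alpha = 0.05. fail to reject H0.

U_X = 7.5, p = 0.122225, fail to reject H0 at alpha = 0.05.


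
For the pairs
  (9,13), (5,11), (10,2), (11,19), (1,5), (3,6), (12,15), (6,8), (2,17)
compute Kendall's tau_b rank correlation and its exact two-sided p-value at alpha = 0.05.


Step 1: Enumerate the 36 unordered pairs (i,j) with i<j and classify each by sign(x_j-x_i) * sign(y_j-y_i).
  (1,2):dx=-4,dy=-2->C; (1,3):dx=+1,dy=-11->D; (1,4):dx=+2,dy=+6->C; (1,5):dx=-8,dy=-8->C
  (1,6):dx=-6,dy=-7->C; (1,7):dx=+3,dy=+2->C; (1,8):dx=-3,dy=-5->C; (1,9):dx=-7,dy=+4->D
  (2,3):dx=+5,dy=-9->D; (2,4):dx=+6,dy=+8->C; (2,5):dx=-4,dy=-6->C; (2,6):dx=-2,dy=-5->C
  (2,7):dx=+7,dy=+4->C; (2,8):dx=+1,dy=-3->D; (2,9):dx=-3,dy=+6->D; (3,4):dx=+1,dy=+17->C
  (3,5):dx=-9,dy=+3->D; (3,6):dx=-7,dy=+4->D; (3,7):dx=+2,dy=+13->C; (3,8):dx=-4,dy=+6->D
  (3,9):dx=-8,dy=+15->D; (4,5):dx=-10,dy=-14->C; (4,6):dx=-8,dy=-13->C; (4,7):dx=+1,dy=-4->D
  (4,8):dx=-5,dy=-11->C; (4,9):dx=-9,dy=-2->C; (5,6):dx=+2,dy=+1->C; (5,7):dx=+11,dy=+10->C
  (5,8):dx=+5,dy=+3->C; (5,9):dx=+1,dy=+12->C; (6,7):dx=+9,dy=+9->C; (6,8):dx=+3,dy=+2->C
  (6,9):dx=-1,dy=+11->D; (7,8):dx=-6,dy=-7->C; (7,9):dx=-10,dy=+2->D; (8,9):dx=-4,dy=+9->D
Step 2: C = 23, D = 13, total pairs = 36.
Step 3: tau = (C - D)/(n(n-1)/2) = (23 - 13)/36 = 0.277778.
Step 4: Exact two-sided p-value (enumerate n! = 362880 permutations of y under H0): p = 0.358488.
Step 5: alpha = 0.05. fail to reject H0.

tau_b = 0.2778 (C=23, D=13), p = 0.358488, fail to reject H0.


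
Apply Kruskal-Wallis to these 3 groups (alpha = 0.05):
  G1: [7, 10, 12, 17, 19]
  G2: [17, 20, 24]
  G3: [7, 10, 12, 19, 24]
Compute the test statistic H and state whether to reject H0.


Step 1: Combine all N = 13 observations and assign midranks.
sorted (value, group, rank): (7,G1,1.5), (7,G3,1.5), (10,G1,3.5), (10,G3,3.5), (12,G1,5.5), (12,G3,5.5), (17,G1,7.5), (17,G2,7.5), (19,G1,9.5), (19,G3,9.5), (20,G2,11), (24,G2,12.5), (24,G3,12.5)
Step 2: Sum ranks within each group.
R_1 = 27.5 (n_1 = 5)
R_2 = 31 (n_2 = 3)
R_3 = 32.5 (n_3 = 5)
Step 3: H = 12/(N(N+1)) * sum(R_i^2/n_i) - 3(N+1)
     = 12/(13*14) * (27.5^2/5 + 31^2/3 + 32.5^2/5) - 3*14
     = 0.065934 * 682.833 - 42
     = 3.021978.
Step 4: Ties present; correction factor C = 1 - 36/(13^3 - 13) = 0.983516. Corrected H = 3.021978 / 0.983516 = 3.072626.
Step 5: Under H0, H ~ chi^2(2); p-value = 0.215173.
Step 6: alpha = 0.05. fail to reject H0.

H = 3.0726, df = 2, p = 0.215173, fail to reject H0.


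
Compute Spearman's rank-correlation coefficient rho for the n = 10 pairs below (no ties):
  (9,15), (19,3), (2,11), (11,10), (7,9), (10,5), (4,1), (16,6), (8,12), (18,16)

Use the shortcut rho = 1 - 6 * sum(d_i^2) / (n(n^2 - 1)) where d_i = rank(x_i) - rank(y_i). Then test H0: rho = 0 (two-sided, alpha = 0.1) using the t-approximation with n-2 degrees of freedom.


Step 1: Rank x and y separately (midranks; no ties here).
rank(x): 9->5, 19->10, 2->1, 11->7, 7->3, 10->6, 4->2, 16->8, 8->4, 18->9
rank(y): 15->9, 3->2, 11->7, 10->6, 9->5, 5->3, 1->1, 6->4, 12->8, 16->10
Step 2: d_i = R_x(i) - R_y(i); compute d_i^2.
  (5-9)^2=16, (10-2)^2=64, (1-7)^2=36, (7-6)^2=1, (3-5)^2=4, (6-3)^2=9, (2-1)^2=1, (8-4)^2=16, (4-8)^2=16, (9-10)^2=1
sum(d^2) = 164.
Step 3: rho = 1 - 6*164 / (10*(10^2 - 1)) = 1 - 984/990 = 0.006061.
Step 4: Under H0, t = rho * sqrt((n-2)/(1-rho^2)) = 0.0171 ~ t(8).
Step 5: Two-sided p-value from the t-distribution with 8 df = 0.986743.
Step 6: alpha = 0.1. fail to reject H0.

rho = 0.0061, p = 0.986743, fail to reject H0 at alpha = 0.1.


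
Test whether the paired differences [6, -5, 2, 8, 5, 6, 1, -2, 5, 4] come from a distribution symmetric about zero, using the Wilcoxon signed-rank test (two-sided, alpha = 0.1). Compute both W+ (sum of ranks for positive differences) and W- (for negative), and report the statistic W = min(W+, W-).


Step 1: Drop any zero differences (none here) and take |d_i|.
|d| = [6, 5, 2, 8, 5, 6, 1, 2, 5, 4]
Step 2: Midrank |d_i| (ties get averaged ranks).
ranks: |6|->8.5, |5|->6, |2|->2.5, |8|->10, |5|->6, |6|->8.5, |1|->1, |2|->2.5, |5|->6, |4|->4
Step 3: Attach original signs; sum ranks with positive sign and with negative sign.
W+ = 8.5 + 2.5 + 10 + 6 + 8.5 + 1 + 6 + 4 = 46.5
W- = 6 + 2.5 = 8.5
(Check: W+ + W- = 55 should equal n(n+1)/2 = 55.)
Step 4: Test statistic W = min(W+, W-) = 8.5.
Step 5: Ties in |d|, so use the tie-corrected normal approximation.
        E[W] = n(n+1)/4 = 10*11/4 = 27.5.
        Tie groups: |d|=2 (t=2), |d|=5 (t=3), |d|=6 (t=2); sum(t^3 - t) = 36.
        Var[W] = n(n+1)(2n+1)/24 - sum(t^3-t)/48 = 2310/24 - 36/48 = 95.5.
        z = (W - E[W]) / sqrt(Var[W]) = (8.5 - 27.5) / 9.7724 = -1.9442.
        Two-sided p = 2*Phi(z) = 0.051865.
Step 6: alpha = 0.1. reject H0.

W+ = 46.5, W- = 8.5, W = min = 8.5, p = 0.051865, reject H0.


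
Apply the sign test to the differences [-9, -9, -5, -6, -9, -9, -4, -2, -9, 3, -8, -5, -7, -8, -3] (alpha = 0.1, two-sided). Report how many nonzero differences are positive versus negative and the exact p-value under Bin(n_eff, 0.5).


Step 1: Discard zero differences. Original n = 15; n_eff = number of nonzero differences = 15.
Nonzero differences (with sign): -9, -9, -5, -6, -9, -9, -4, -2, -9, +3, -8, -5, -7, -8, -3
Step 2: Count signs: positive = 1, negative = 14.
Step 3: Under H0: P(positive) = 0.5, so the number of positives S ~ Bin(15, 0.5).
Step 4: Two-sided exact p-value = sum of Bin(15,0.5) probabilities at or below the observed probability = 0.000977.
Step 5: alpha = 0.1. reject H0.

n_eff = 15, pos = 1, neg = 14, p = 0.000977, reject H0.


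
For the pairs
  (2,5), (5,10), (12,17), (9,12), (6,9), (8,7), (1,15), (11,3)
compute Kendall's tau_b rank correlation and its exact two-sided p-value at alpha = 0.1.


Step 1: Enumerate the 28 unordered pairs (i,j) with i<j and classify each by sign(x_j-x_i) * sign(y_j-y_i).
  (1,2):dx=+3,dy=+5->C; (1,3):dx=+10,dy=+12->C; (1,4):dx=+7,dy=+7->C; (1,5):dx=+4,dy=+4->C
  (1,6):dx=+6,dy=+2->C; (1,7):dx=-1,dy=+10->D; (1,8):dx=+9,dy=-2->D; (2,3):dx=+7,dy=+7->C
  (2,4):dx=+4,dy=+2->C; (2,5):dx=+1,dy=-1->D; (2,6):dx=+3,dy=-3->D; (2,7):dx=-4,dy=+5->D
  (2,8):dx=+6,dy=-7->D; (3,4):dx=-3,dy=-5->C; (3,5):dx=-6,dy=-8->C; (3,6):dx=-4,dy=-10->C
  (3,7):dx=-11,dy=-2->C; (3,8):dx=-1,dy=-14->C; (4,5):dx=-3,dy=-3->C; (4,6):dx=-1,dy=-5->C
  (4,7):dx=-8,dy=+3->D; (4,8):dx=+2,dy=-9->D; (5,6):dx=+2,dy=-2->D; (5,7):dx=-5,dy=+6->D
  (5,8):dx=+5,dy=-6->D; (6,7):dx=-7,dy=+8->D; (6,8):dx=+3,dy=-4->D; (7,8):dx=+10,dy=-12->D
Step 2: C = 14, D = 14, total pairs = 28.
Step 3: tau = (C - D)/(n(n-1)/2) = (14 - 14)/28 = 0.000000.
Step 4: Exact two-sided p-value (enumerate n! = 40320 permutations of y under H0): p = 1.000000.
Step 5: alpha = 0.1. fail to reject H0.

tau_b = 0.0000 (C=14, D=14), p = 1.000000, fail to reject H0.


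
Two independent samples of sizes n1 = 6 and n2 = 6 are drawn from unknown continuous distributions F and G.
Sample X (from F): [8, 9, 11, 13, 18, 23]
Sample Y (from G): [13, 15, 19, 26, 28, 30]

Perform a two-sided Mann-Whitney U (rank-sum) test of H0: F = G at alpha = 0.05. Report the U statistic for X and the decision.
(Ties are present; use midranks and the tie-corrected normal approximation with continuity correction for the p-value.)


Step 1: Combine and sort all 12 observations; assign midranks.
sorted (value, group): (8,X), (9,X), (11,X), (13,X), (13,Y), (15,Y), (18,X), (19,Y), (23,X), (26,Y), (28,Y), (30,Y)
ranks: 8->1, 9->2, 11->3, 13->4.5, 13->4.5, 15->6, 18->7, 19->8, 23->9, 26->10, 28->11, 30->12
Step 2: Rank sum for X: R1 = 1 + 2 + 3 + 4.5 + 7 + 9 = 26.5.
Step 3: U_X = R1 - n1(n1+1)/2 = 26.5 - 6*7/2 = 26.5 - 21 = 5.5.
       U_Y = n1*n2 - U_X = 36 - 5.5 = 30.5.
Step 4: Ties are present, so use the tie-corrected normal approximation (with continuity correction) for the p-value.
Step 5: p-value = 0.054241; compare to alpha = 0.05. fail to reject H0.

U_X = 5.5, p = 0.054241, fail to reject H0 at alpha = 0.05.


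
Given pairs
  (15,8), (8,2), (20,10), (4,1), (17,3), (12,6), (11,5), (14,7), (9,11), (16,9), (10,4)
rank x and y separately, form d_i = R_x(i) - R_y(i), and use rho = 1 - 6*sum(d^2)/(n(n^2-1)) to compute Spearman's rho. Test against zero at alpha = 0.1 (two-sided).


Step 1: Rank x and y separately (midranks; no ties here).
rank(x): 15->8, 8->2, 20->11, 4->1, 17->10, 12->6, 11->5, 14->7, 9->3, 16->9, 10->4
rank(y): 8->8, 2->2, 10->10, 1->1, 3->3, 6->6, 5->5, 7->7, 11->11, 9->9, 4->4
Step 2: d_i = R_x(i) - R_y(i); compute d_i^2.
  (8-8)^2=0, (2-2)^2=0, (11-10)^2=1, (1-1)^2=0, (10-3)^2=49, (6-6)^2=0, (5-5)^2=0, (7-7)^2=0, (3-11)^2=64, (9-9)^2=0, (4-4)^2=0
sum(d^2) = 114.
Step 3: rho = 1 - 6*114 / (11*(11^2 - 1)) = 1 - 684/1320 = 0.481818.
Step 4: Under H0, t = rho * sqrt((n-2)/(1-rho^2)) = 1.6496 ~ t(9).
Step 5: Two-sided p-value from the t-distribution with 9 df = 0.133434.
Step 6: alpha = 0.1. fail to reject H0.

rho = 0.4818, p = 0.133434, fail to reject H0 at alpha = 0.1.


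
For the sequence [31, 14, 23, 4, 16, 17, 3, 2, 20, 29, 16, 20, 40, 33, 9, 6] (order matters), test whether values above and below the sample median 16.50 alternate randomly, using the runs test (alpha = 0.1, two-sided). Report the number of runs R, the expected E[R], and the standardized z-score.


Step 1: Compute median = 16.50; label A = above, B = below.
Labels in order: ABABBABBAABAAABB  (n_A = 8, n_B = 8)
Step 2: Count runs R = 10.
Step 3: Under H0 (random ordering), E[R] = 2*n_A*n_B/(n_A+n_B) + 1 = 2*8*8/16 + 1 = 9.0000.
        Var[R] = 2*n_A*n_B*(2*n_A*n_B - n_A - n_B) / ((n_A+n_B)^2 * (n_A+n_B-1)) = 14336/3840 = 3.7333.
        SD[R] = 1.9322.
Step 4: Continuity-corrected z = (R - 0.5 - E[R]) / SD[R] = (10 - 0.5 - 9.0000) / 1.9322 = 0.2588.
Step 5: Two-sided p-value via normal approximation = 2*(1 - Phi(|z|)) = 0.795809.
Step 6: alpha = 0.1. fail to reject H0.

R = 10, z = 0.2588, p = 0.795809, fail to reject H0.


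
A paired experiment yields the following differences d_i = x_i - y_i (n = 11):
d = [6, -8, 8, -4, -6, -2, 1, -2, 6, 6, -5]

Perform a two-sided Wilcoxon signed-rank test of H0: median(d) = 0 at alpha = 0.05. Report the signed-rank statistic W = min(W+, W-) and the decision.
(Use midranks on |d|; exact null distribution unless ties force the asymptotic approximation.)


Step 1: Drop any zero differences (none here) and take |d_i|.
|d| = [6, 8, 8, 4, 6, 2, 1, 2, 6, 6, 5]
Step 2: Midrank |d_i| (ties get averaged ranks).
ranks: |6|->7.5, |8|->10.5, |8|->10.5, |4|->4, |6|->7.5, |2|->2.5, |1|->1, |2|->2.5, |6|->7.5, |6|->7.5, |5|->5
Step 3: Attach original signs; sum ranks with positive sign and with negative sign.
W+ = 7.5 + 10.5 + 1 + 7.5 + 7.5 = 34
W- = 10.5 + 4 + 7.5 + 2.5 + 2.5 + 5 = 32
(Check: W+ + W- = 66 should equal n(n+1)/2 = 66.)
Step 4: Test statistic W = min(W+, W-) = 32.
Step 5: Ties in |d|, so use the tie-corrected normal approximation.
        E[W] = n(n+1)/4 = 11*12/4 = 33.
        Tie groups: |d|=2 (t=2), |d|=6 (t=4), |d|=8 (t=2); sum(t^3 - t) = 72.
        Var[W] = n(n+1)(2n+1)/24 - sum(t^3-t)/48 = 3036/24 - 72/48 = 125.
        z = (W - E[W]) / sqrt(Var[W]) = (32 - 33) / 11.1803 = -0.0894.
        Two-sided p = 2*Phi(z) = 0.928730.
Step 6: alpha = 0.05. fail to reject H0.

W+ = 34, W- = 32, W = min = 32, p = 0.928730, fail to reject H0.


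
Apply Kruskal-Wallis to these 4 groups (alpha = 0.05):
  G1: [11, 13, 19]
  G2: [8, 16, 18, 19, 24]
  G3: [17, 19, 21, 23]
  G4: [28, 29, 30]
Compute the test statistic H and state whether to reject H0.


Step 1: Combine all N = 15 observations and assign midranks.
sorted (value, group, rank): (8,G2,1), (11,G1,2), (13,G1,3), (16,G2,4), (17,G3,5), (18,G2,6), (19,G1,8), (19,G2,8), (19,G3,8), (21,G3,10), (23,G3,11), (24,G2,12), (28,G4,13), (29,G4,14), (30,G4,15)
Step 2: Sum ranks within each group.
R_1 = 13 (n_1 = 3)
R_2 = 31 (n_2 = 5)
R_3 = 34 (n_3 = 4)
R_4 = 42 (n_4 = 3)
Step 3: H = 12/(N(N+1)) * sum(R_i^2/n_i) - 3(N+1)
     = 12/(15*16) * (13^2/3 + 31^2/5 + 34^2/4 + 42^2/3) - 3*16
     = 0.050000 * 1125.53 - 48
     = 8.276667.
Step 4: Ties present; correction factor C = 1 - 24/(15^3 - 15) = 0.992857. Corrected H = 8.276667 / 0.992857 = 8.336211.
Step 5: Under H0, H ~ chi^2(3); p-value = 0.039551.
Step 6: alpha = 0.05. reject H0.

H = 8.3362, df = 3, p = 0.039551, reject H0.


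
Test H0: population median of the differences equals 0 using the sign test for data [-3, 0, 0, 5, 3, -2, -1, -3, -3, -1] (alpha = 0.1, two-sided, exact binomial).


Step 1: Discard zero differences. Original n = 10; n_eff = number of nonzero differences = 8.
Nonzero differences (with sign): -3, +5, +3, -2, -1, -3, -3, -1
Step 2: Count signs: positive = 2, negative = 6.
Step 3: Under H0: P(positive) = 0.5, so the number of positives S ~ Bin(8, 0.5).
Step 4: Two-sided exact p-value = sum of Bin(8,0.5) probabilities at or below the observed probability = 0.289062.
Step 5: alpha = 0.1. fail to reject H0.

n_eff = 8, pos = 2, neg = 6, p = 0.289062, fail to reject H0.


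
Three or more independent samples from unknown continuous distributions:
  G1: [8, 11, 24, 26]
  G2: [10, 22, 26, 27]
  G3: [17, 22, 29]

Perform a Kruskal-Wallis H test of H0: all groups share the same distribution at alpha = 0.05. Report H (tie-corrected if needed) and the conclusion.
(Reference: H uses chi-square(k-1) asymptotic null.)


Step 1: Combine all N = 11 observations and assign midranks.
sorted (value, group, rank): (8,G1,1), (10,G2,2), (11,G1,3), (17,G3,4), (22,G2,5.5), (22,G3,5.5), (24,G1,7), (26,G1,8.5), (26,G2,8.5), (27,G2,10), (29,G3,11)
Step 2: Sum ranks within each group.
R_1 = 19.5 (n_1 = 4)
R_2 = 26 (n_2 = 4)
R_3 = 20.5 (n_3 = 3)
Step 3: H = 12/(N(N+1)) * sum(R_i^2/n_i) - 3(N+1)
     = 12/(11*12) * (19.5^2/4 + 26^2/4 + 20.5^2/3) - 3*12
     = 0.090909 * 404.146 - 36
     = 0.740530.
Step 4: Ties present; correction factor C = 1 - 12/(11^3 - 11) = 0.990909. Corrected H = 0.740530 / 0.990909 = 0.747324.
Step 5: Under H0, H ~ chi^2(2); p-value = 0.688209.
Step 6: alpha = 0.05. fail to reject H0.

H = 0.7473, df = 2, p = 0.688209, fail to reject H0.


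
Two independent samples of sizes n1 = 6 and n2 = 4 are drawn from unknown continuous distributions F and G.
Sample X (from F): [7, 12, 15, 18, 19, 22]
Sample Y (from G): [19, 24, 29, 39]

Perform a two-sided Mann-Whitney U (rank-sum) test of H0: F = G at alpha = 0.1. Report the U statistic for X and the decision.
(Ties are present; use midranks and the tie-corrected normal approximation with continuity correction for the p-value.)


Step 1: Combine and sort all 10 observations; assign midranks.
sorted (value, group): (7,X), (12,X), (15,X), (18,X), (19,X), (19,Y), (22,X), (24,Y), (29,Y), (39,Y)
ranks: 7->1, 12->2, 15->3, 18->4, 19->5.5, 19->5.5, 22->7, 24->8, 29->9, 39->10
Step 2: Rank sum for X: R1 = 1 + 2 + 3 + 4 + 5.5 + 7 = 22.5.
Step 3: U_X = R1 - n1(n1+1)/2 = 22.5 - 6*7/2 = 22.5 - 21 = 1.5.
       U_Y = n1*n2 - U_X = 24 - 1.5 = 22.5.
Step 4: Ties are present, so use the tie-corrected normal approximation (with continuity correction) for the p-value.
Step 5: p-value = 0.032476; compare to alpha = 0.1. reject H0.

U_X = 1.5, p = 0.032476, reject H0 at alpha = 0.1.


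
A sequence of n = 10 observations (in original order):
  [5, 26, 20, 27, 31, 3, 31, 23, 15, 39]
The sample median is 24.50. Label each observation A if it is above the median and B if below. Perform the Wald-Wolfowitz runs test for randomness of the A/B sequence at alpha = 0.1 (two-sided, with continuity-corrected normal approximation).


Step 1: Compute median = 24.50; label A = above, B = below.
Labels in order: BABAABABBA  (n_A = 5, n_B = 5)
Step 2: Count runs R = 8.
Step 3: Under H0 (random ordering), E[R] = 2*n_A*n_B/(n_A+n_B) + 1 = 2*5*5/10 + 1 = 6.0000.
        Var[R] = 2*n_A*n_B*(2*n_A*n_B - n_A - n_B) / ((n_A+n_B)^2 * (n_A+n_B-1)) = 2000/900 = 2.2222.
        SD[R] = 1.4907.
Step 4: Continuity-corrected z = (R - 0.5 - E[R]) / SD[R] = (8 - 0.5 - 6.0000) / 1.4907 = 1.0062.
Step 5: Two-sided p-value via normal approximation = 2*(1 - Phi(|z|)) = 0.314305.
Step 6: alpha = 0.1. fail to reject H0.

R = 8, z = 1.0062, p = 0.314305, fail to reject H0.


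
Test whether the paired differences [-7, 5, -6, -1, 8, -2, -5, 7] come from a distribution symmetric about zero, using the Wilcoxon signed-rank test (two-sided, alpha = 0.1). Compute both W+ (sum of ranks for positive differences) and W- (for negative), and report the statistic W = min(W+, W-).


Step 1: Drop any zero differences (none here) and take |d_i|.
|d| = [7, 5, 6, 1, 8, 2, 5, 7]
Step 2: Midrank |d_i| (ties get averaged ranks).
ranks: |7|->6.5, |5|->3.5, |6|->5, |1|->1, |8|->8, |2|->2, |5|->3.5, |7|->6.5
Step 3: Attach original signs; sum ranks with positive sign and with negative sign.
W+ = 3.5 + 8 + 6.5 = 18
W- = 6.5 + 5 + 1 + 2 + 3.5 = 18
(Check: W+ + W- = 36 should equal n(n+1)/2 = 36.)
Step 4: Test statistic W = min(W+, W-) = 18.
Step 5: Ties in |d|, so use the tie-corrected normal approximation.
        E[W] = n(n+1)/4 = 8*9/4 = 18.
        Tie groups: |d|=5 (t=2), |d|=7 (t=2); sum(t^3 - t) = 12.
        Var[W] = n(n+1)(2n+1)/24 - sum(t^3-t)/48 = 1224/24 - 12/48 = 50.75.
        z = (W - E[W]) / sqrt(Var[W]) = (18 - 18) / 7.1239 = 0.0000.
        Two-sided p = 2*Phi(z) = 1.000000.
Step 6: alpha = 0.1. fail to reject H0.

W+ = 18, W- = 18, W = min = 18, p = 1.000000, fail to reject H0.


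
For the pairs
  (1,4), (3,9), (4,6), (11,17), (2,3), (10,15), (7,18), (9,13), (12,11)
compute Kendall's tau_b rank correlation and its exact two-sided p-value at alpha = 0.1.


Step 1: Enumerate the 36 unordered pairs (i,j) with i<j and classify each by sign(x_j-x_i) * sign(y_j-y_i).
  (1,2):dx=+2,dy=+5->C; (1,3):dx=+3,dy=+2->C; (1,4):dx=+10,dy=+13->C; (1,5):dx=+1,dy=-1->D
  (1,6):dx=+9,dy=+11->C; (1,7):dx=+6,dy=+14->C; (1,8):dx=+8,dy=+9->C; (1,9):dx=+11,dy=+7->C
  (2,3):dx=+1,dy=-3->D; (2,4):dx=+8,dy=+8->C; (2,5):dx=-1,dy=-6->C; (2,6):dx=+7,dy=+6->C
  (2,7):dx=+4,dy=+9->C; (2,8):dx=+6,dy=+4->C; (2,9):dx=+9,dy=+2->C; (3,4):dx=+7,dy=+11->C
  (3,5):dx=-2,dy=-3->C; (3,6):dx=+6,dy=+9->C; (3,7):dx=+3,dy=+12->C; (3,8):dx=+5,dy=+7->C
  (3,9):dx=+8,dy=+5->C; (4,5):dx=-9,dy=-14->C; (4,6):dx=-1,dy=-2->C; (4,7):dx=-4,dy=+1->D
  (4,8):dx=-2,dy=-4->C; (4,9):dx=+1,dy=-6->D; (5,6):dx=+8,dy=+12->C; (5,7):dx=+5,dy=+15->C
  (5,8):dx=+7,dy=+10->C; (5,9):dx=+10,dy=+8->C; (6,7):dx=-3,dy=+3->D; (6,8):dx=-1,dy=-2->C
  (6,9):dx=+2,dy=-4->D; (7,8):dx=+2,dy=-5->D; (7,9):dx=+5,dy=-7->D; (8,9):dx=+3,dy=-2->D
Step 2: C = 27, D = 9, total pairs = 36.
Step 3: tau = (C - D)/(n(n-1)/2) = (27 - 9)/36 = 0.500000.
Step 4: Exact two-sided p-value (enumerate n! = 362880 permutations of y under H0): p = 0.075176.
Step 5: alpha = 0.1. reject H0.

tau_b = 0.5000 (C=27, D=9), p = 0.075176, reject H0.


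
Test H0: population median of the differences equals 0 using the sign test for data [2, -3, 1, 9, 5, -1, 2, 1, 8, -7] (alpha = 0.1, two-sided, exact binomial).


Step 1: Discard zero differences. Original n = 10; n_eff = number of nonzero differences = 10.
Nonzero differences (with sign): +2, -3, +1, +9, +5, -1, +2, +1, +8, -7
Step 2: Count signs: positive = 7, negative = 3.
Step 3: Under H0: P(positive) = 0.5, so the number of positives S ~ Bin(10, 0.5).
Step 4: Two-sided exact p-value = sum of Bin(10,0.5) probabilities at or below the observed probability = 0.343750.
Step 5: alpha = 0.1. fail to reject H0.

n_eff = 10, pos = 7, neg = 3, p = 0.343750, fail to reject H0.


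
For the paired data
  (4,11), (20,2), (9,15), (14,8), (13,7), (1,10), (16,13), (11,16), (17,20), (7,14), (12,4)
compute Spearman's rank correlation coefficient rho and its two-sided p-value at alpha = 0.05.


Step 1: Rank x and y separately (midranks; no ties here).
rank(x): 4->2, 20->11, 9->4, 14->8, 13->7, 1->1, 16->9, 11->5, 17->10, 7->3, 12->6
rank(y): 11->6, 2->1, 15->9, 8->4, 7->3, 10->5, 13->7, 16->10, 20->11, 14->8, 4->2
Step 2: d_i = R_x(i) - R_y(i); compute d_i^2.
  (2-6)^2=16, (11-1)^2=100, (4-9)^2=25, (8-4)^2=16, (7-3)^2=16, (1-5)^2=16, (9-7)^2=4, (5-10)^2=25, (10-11)^2=1, (3-8)^2=25, (6-2)^2=16
sum(d^2) = 260.
Step 3: rho = 1 - 6*260 / (11*(11^2 - 1)) = 1 - 1560/1320 = -0.181818.
Step 4: Under H0, t = rho * sqrt((n-2)/(1-rho^2)) = -0.5547 ~ t(9).
Step 5: Two-sided p-value from the t-distribution with 9 df = 0.592615.
Step 6: alpha = 0.05. fail to reject H0.

rho = -0.1818, p = 0.592615, fail to reject H0 at alpha = 0.05.


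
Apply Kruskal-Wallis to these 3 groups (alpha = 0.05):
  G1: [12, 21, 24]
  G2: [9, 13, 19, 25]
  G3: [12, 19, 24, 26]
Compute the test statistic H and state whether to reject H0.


Step 1: Combine all N = 11 observations and assign midranks.
sorted (value, group, rank): (9,G2,1), (12,G1,2.5), (12,G3,2.5), (13,G2,4), (19,G2,5.5), (19,G3,5.5), (21,G1,7), (24,G1,8.5), (24,G3,8.5), (25,G2,10), (26,G3,11)
Step 2: Sum ranks within each group.
R_1 = 18 (n_1 = 3)
R_2 = 20.5 (n_2 = 4)
R_3 = 27.5 (n_3 = 4)
Step 3: H = 12/(N(N+1)) * sum(R_i^2/n_i) - 3(N+1)
     = 12/(11*12) * (18^2/3 + 20.5^2/4 + 27.5^2/4) - 3*12
     = 0.090909 * 402.125 - 36
     = 0.556818.
Step 4: Ties present; correction factor C = 1 - 18/(11^3 - 11) = 0.986364. Corrected H = 0.556818 / 0.986364 = 0.564516.
Step 5: Under H0, H ~ chi^2(2); p-value = 0.754079.
Step 6: alpha = 0.05. fail to reject H0.

H = 0.5645, df = 2, p = 0.754079, fail to reject H0.


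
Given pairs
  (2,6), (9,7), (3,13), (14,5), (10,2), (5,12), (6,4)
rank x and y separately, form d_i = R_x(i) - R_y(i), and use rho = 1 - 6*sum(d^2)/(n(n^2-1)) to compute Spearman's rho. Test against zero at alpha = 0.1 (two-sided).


Step 1: Rank x and y separately (midranks; no ties here).
rank(x): 2->1, 9->5, 3->2, 14->7, 10->6, 5->3, 6->4
rank(y): 6->4, 7->5, 13->7, 5->3, 2->1, 12->6, 4->2
Step 2: d_i = R_x(i) - R_y(i); compute d_i^2.
  (1-4)^2=9, (5-5)^2=0, (2-7)^2=25, (7-3)^2=16, (6-1)^2=25, (3-6)^2=9, (4-2)^2=4
sum(d^2) = 88.
Step 3: rho = 1 - 6*88 / (7*(7^2 - 1)) = 1 - 528/336 = -0.571429.
Step 4: Under H0, t = rho * sqrt((n-2)/(1-rho^2)) = -1.5570 ~ t(5).
Step 5: Two-sided p-value from the t-distribution with 5 df = 0.180202.
Step 6: alpha = 0.1. fail to reject H0.

rho = -0.5714, p = 0.180202, fail to reject H0 at alpha = 0.1.


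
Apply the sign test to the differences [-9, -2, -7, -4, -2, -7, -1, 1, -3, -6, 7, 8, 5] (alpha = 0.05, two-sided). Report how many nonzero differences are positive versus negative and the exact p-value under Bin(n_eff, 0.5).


Step 1: Discard zero differences. Original n = 13; n_eff = number of nonzero differences = 13.
Nonzero differences (with sign): -9, -2, -7, -4, -2, -7, -1, +1, -3, -6, +7, +8, +5
Step 2: Count signs: positive = 4, negative = 9.
Step 3: Under H0: P(positive) = 0.5, so the number of positives S ~ Bin(13, 0.5).
Step 4: Two-sided exact p-value = sum of Bin(13,0.5) probabilities at or below the observed probability = 0.266846.
Step 5: alpha = 0.05. fail to reject H0.

n_eff = 13, pos = 4, neg = 9, p = 0.266846, fail to reject H0.


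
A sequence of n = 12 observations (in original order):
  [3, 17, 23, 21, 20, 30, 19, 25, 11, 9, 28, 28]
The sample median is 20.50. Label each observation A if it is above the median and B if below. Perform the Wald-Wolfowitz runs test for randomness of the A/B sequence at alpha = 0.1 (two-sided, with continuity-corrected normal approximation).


Step 1: Compute median = 20.50; label A = above, B = below.
Labels in order: BBAABABABBAA  (n_A = 6, n_B = 6)
Step 2: Count runs R = 8.
Step 3: Under H0 (random ordering), E[R] = 2*n_A*n_B/(n_A+n_B) + 1 = 2*6*6/12 + 1 = 7.0000.
        Var[R] = 2*n_A*n_B*(2*n_A*n_B - n_A - n_B) / ((n_A+n_B)^2 * (n_A+n_B-1)) = 4320/1584 = 2.7273.
        SD[R] = 1.6514.
Step 4: Continuity-corrected z = (R - 0.5 - E[R]) / SD[R] = (8 - 0.5 - 7.0000) / 1.6514 = 0.3028.
Step 5: Two-sided p-value via normal approximation = 2*(1 - Phi(|z|)) = 0.762069.
Step 6: alpha = 0.1. fail to reject H0.

R = 8, z = 0.3028, p = 0.762069, fail to reject H0.


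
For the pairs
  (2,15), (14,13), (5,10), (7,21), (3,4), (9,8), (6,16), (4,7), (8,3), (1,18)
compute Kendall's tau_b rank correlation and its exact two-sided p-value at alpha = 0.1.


Step 1: Enumerate the 45 unordered pairs (i,j) with i<j and classify each by sign(x_j-x_i) * sign(y_j-y_i).
  (1,2):dx=+12,dy=-2->D; (1,3):dx=+3,dy=-5->D; (1,4):dx=+5,dy=+6->C; (1,5):dx=+1,dy=-11->D
  (1,6):dx=+7,dy=-7->D; (1,7):dx=+4,dy=+1->C; (1,8):dx=+2,dy=-8->D; (1,9):dx=+6,dy=-12->D
  (1,10):dx=-1,dy=+3->D; (2,3):dx=-9,dy=-3->C; (2,4):dx=-7,dy=+8->D; (2,5):dx=-11,dy=-9->C
  (2,6):dx=-5,dy=-5->C; (2,7):dx=-8,dy=+3->D; (2,8):dx=-10,dy=-6->C; (2,9):dx=-6,dy=-10->C
  (2,10):dx=-13,dy=+5->D; (3,4):dx=+2,dy=+11->C; (3,5):dx=-2,dy=-6->C; (3,6):dx=+4,dy=-2->D
  (3,7):dx=+1,dy=+6->C; (3,8):dx=-1,dy=-3->C; (3,9):dx=+3,dy=-7->D; (3,10):dx=-4,dy=+8->D
  (4,5):dx=-4,dy=-17->C; (4,6):dx=+2,dy=-13->D; (4,7):dx=-1,dy=-5->C; (4,8):dx=-3,dy=-14->C
  (4,9):dx=+1,dy=-18->D; (4,10):dx=-6,dy=-3->C; (5,6):dx=+6,dy=+4->C; (5,7):dx=+3,dy=+12->C
  (5,8):dx=+1,dy=+3->C; (5,9):dx=+5,dy=-1->D; (5,10):dx=-2,dy=+14->D; (6,7):dx=-3,dy=+8->D
  (6,8):dx=-5,dy=-1->C; (6,9):dx=-1,dy=-5->C; (6,10):dx=-8,dy=+10->D; (7,8):dx=-2,dy=-9->C
  (7,9):dx=+2,dy=-13->D; (7,10):dx=-5,dy=+2->D; (8,9):dx=+4,dy=-4->D; (8,10):dx=-3,dy=+11->D
  (9,10):dx=-7,dy=+15->D
Step 2: C = 21, D = 24, total pairs = 45.
Step 3: tau = (C - D)/(n(n-1)/2) = (21 - 24)/45 = -0.066667.
Step 4: Exact two-sided p-value (enumerate n! = 3628800 permutations of y under H0): p = 0.861801.
Step 5: alpha = 0.1. fail to reject H0.

tau_b = -0.0667 (C=21, D=24), p = 0.861801, fail to reject H0.


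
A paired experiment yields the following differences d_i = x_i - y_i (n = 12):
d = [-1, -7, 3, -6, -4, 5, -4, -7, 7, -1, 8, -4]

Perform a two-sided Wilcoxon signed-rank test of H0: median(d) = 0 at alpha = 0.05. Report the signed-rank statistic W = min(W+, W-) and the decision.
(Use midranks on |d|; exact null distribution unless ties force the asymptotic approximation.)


Step 1: Drop any zero differences (none here) and take |d_i|.
|d| = [1, 7, 3, 6, 4, 5, 4, 7, 7, 1, 8, 4]
Step 2: Midrank |d_i| (ties get averaged ranks).
ranks: |1|->1.5, |7|->10, |3|->3, |6|->8, |4|->5, |5|->7, |4|->5, |7|->10, |7|->10, |1|->1.5, |8|->12, |4|->5
Step 3: Attach original signs; sum ranks with positive sign and with negative sign.
W+ = 3 + 7 + 10 + 12 = 32
W- = 1.5 + 10 + 8 + 5 + 5 + 10 + 1.5 + 5 = 46
(Check: W+ + W- = 78 should equal n(n+1)/2 = 78.)
Step 4: Test statistic W = min(W+, W-) = 32.
Step 5: Ties in |d|, so use the tie-corrected normal approximation.
        E[W] = n(n+1)/4 = 12*13/4 = 39.
        Tie groups: |d|=1 (t=2), |d|=4 (t=3), |d|=7 (t=3); sum(t^3 - t) = 54.
        Var[W] = n(n+1)(2n+1)/24 - sum(t^3-t)/48 = 3900/24 - 54/48 = 161.375.
        z = (W - E[W]) / sqrt(Var[W]) = (32 - 39) / 12.7033 = -0.5510.
        Two-sided p = 2*Phi(z) = 0.581609.
Step 6: alpha = 0.05. fail to reject H0.

W+ = 32, W- = 46, W = min = 32, p = 0.581609, fail to reject H0.


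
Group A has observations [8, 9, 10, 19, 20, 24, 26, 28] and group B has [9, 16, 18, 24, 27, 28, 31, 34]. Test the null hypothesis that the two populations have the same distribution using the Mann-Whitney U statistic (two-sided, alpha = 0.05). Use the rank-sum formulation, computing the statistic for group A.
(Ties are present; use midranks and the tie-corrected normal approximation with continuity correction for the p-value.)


Step 1: Combine and sort all 16 observations; assign midranks.
sorted (value, group): (8,X), (9,X), (9,Y), (10,X), (16,Y), (18,Y), (19,X), (20,X), (24,X), (24,Y), (26,X), (27,Y), (28,X), (28,Y), (31,Y), (34,Y)
ranks: 8->1, 9->2.5, 9->2.5, 10->4, 16->5, 18->6, 19->7, 20->8, 24->9.5, 24->9.5, 26->11, 27->12, 28->13.5, 28->13.5, 31->15, 34->16
Step 2: Rank sum for X: R1 = 1 + 2.5 + 4 + 7 + 8 + 9.5 + 11 + 13.5 = 56.5.
Step 3: U_X = R1 - n1(n1+1)/2 = 56.5 - 8*9/2 = 56.5 - 36 = 20.5.
       U_Y = n1*n2 - U_X = 64 - 20.5 = 43.5.
Step 4: Ties are present, so use the tie-corrected normal approximation (with continuity correction) for the p-value.
Step 5: p-value = 0.246951; compare to alpha = 0.05. fail to reject H0.

U_X = 20.5, p = 0.246951, fail to reject H0 at alpha = 0.05.
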